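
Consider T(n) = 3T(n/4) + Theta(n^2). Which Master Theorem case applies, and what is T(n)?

Master Theorem for T(n) = 3T(n/4) + O(n^2):

a = 3, b = 4, c = 2
log_b(a) = log_4(3) = 0.7925

Case 3: c = 2 > log_4(3) = 0.7925
T(n) = O(n^2) = O(n^2)

For T(n) = 3T(n/4) + O(n^2): log_4(3) = 0.7925. This is Case 3 of the Master Theorem (c > log_b(a), work dominated by root), giving O(n^2).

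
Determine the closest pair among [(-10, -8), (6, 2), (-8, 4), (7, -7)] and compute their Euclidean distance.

Computing all pairwise distances among 4 points:

d((-10, -8), (6, 2)) = 18.868
d((-10, -8), (-8, 4)) = 12.1655
d((-10, -8), (7, -7)) = 17.0294
d((6, 2), (-8, 4)) = 14.1421
d((6, 2), (7, -7)) = 9.0554 <-- minimum
d((-8, 4), (7, -7)) = 18.6011

Closest pair: (6, 2) and (7, -7) with distance 9.0554

The closest pair is (6, 2) and (7, -7) with Euclidean distance 9.0554. For 4 points, brute-force pairwise comparison is shown above. For large n, the divide-and-conquer algorithm (sort by x, recurse on halves, check the dividing strip) achieves O(n log n).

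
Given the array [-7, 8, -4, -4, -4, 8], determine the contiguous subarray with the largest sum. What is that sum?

Using Kadane's algorithm on [-7, 8, -4, -4, -4, 8]:

Scanning through the array:
Position 1 (value 8): max_ending_here = 8, max_so_far = 8
Position 2 (value -4): max_ending_here = 4, max_so_far = 8
Position 3 (value -4): max_ending_here = 0, max_so_far = 8
Position 4 (value -4): max_ending_here = -4, max_so_far = 8
Position 5 (value 8): max_ending_here = 8, max_so_far = 8

Maximum subarray: [8]
Maximum sum: 8

The maximum subarray is [8] with sum 8. This subarray runs from index 1 to index 1.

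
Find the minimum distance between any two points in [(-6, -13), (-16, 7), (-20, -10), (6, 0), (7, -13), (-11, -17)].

Computing all pairwise distances among 6 points:

d((-6, -13), (-16, 7)) = 22.3607
d((-6, -13), (-20, -10)) = 14.3178
d((-6, -13), (6, 0)) = 17.6918
d((-6, -13), (7, -13)) = 13.0
d((-6, -13), (-11, -17)) = 6.4031 <-- minimum
d((-16, 7), (-20, -10)) = 17.4642
d((-16, 7), (6, 0)) = 23.0868
d((-16, 7), (7, -13)) = 30.4795
d((-16, 7), (-11, -17)) = 24.5153
d((-20, -10), (6, 0)) = 27.8568
d((-20, -10), (7, -13)) = 27.1662
d((-20, -10), (-11, -17)) = 11.4018
d((6, 0), (7, -13)) = 13.0384
d((6, 0), (-11, -17)) = 24.0416
d((7, -13), (-11, -17)) = 18.4391

Closest pair: (-6, -13) and (-11, -17) with distance 6.4031

The closest pair is (-6, -13) and (-11, -17) with Euclidean distance 6.4031. For 6 points, brute-force pairwise comparison is shown above. For large n, the divide-and-conquer algorithm (sort by x, recurse on halves, check the dividing strip) achieves O(n log n).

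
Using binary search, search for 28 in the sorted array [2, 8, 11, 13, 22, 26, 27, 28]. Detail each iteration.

Binary search for 28 in [2, 8, 11, 13, 22, 26, 27, 28]:

lo=0, hi=7, mid=3, arr[mid]=13 -> 13 < 28, search right half
lo=4, hi=7, mid=5, arr[mid]=26 -> 26 < 28, search right half
lo=6, hi=7, mid=6, arr[mid]=27 -> 27 < 28, search right half
lo=7, hi=7, mid=7, arr[mid]=28 -> Found target at index 7!

Binary search finds 28 at index 7 after 4 comparisons. The search repeatedly halves the search space by comparing with the middle element.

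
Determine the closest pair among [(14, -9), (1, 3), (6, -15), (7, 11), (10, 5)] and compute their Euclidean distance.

Computing all pairwise distances among 5 points:

d((14, -9), (1, 3)) = 17.6918
d((14, -9), (6, -15)) = 10.0
d((14, -9), (7, 11)) = 21.1896
d((14, -9), (10, 5)) = 14.5602
d((1, 3), (6, -15)) = 18.6815
d((1, 3), (7, 11)) = 10.0
d((1, 3), (10, 5)) = 9.2195
d((6, -15), (7, 11)) = 26.0192
d((6, -15), (10, 5)) = 20.3961
d((7, 11), (10, 5)) = 6.7082 <-- minimum

Closest pair: (7, 11) and (10, 5) with distance 6.7082

The closest pair is (7, 11) and (10, 5) with Euclidean distance 6.7082. For 5 points, brute-force pairwise comparison is shown above. For large n, the divide-and-conquer algorithm (sort by x, recurse on halves, check the dividing strip) achieves O(n log n).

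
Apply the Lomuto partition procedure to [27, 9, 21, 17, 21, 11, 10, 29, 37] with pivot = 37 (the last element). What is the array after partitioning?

Lomuto partition with pivot = 37:

Initial array: [27, 9, 21, 17, 21, 11, 10, 29, 37]

arr[0]=27 <= 37: swap with position 0, array becomes [27, 9, 21, 17, 21, 11, 10, 29, 37]
arr[1]=9 <= 37: swap with position 1, array becomes [27, 9, 21, 17, 21, 11, 10, 29, 37]
arr[2]=21 <= 37: swap with position 2, array becomes [27, 9, 21, 17, 21, 11, 10, 29, 37]
arr[3]=17 <= 37: swap with position 3, array becomes [27, 9, 21, 17, 21, 11, 10, 29, 37]
arr[4]=21 <= 37: swap with position 4, array becomes [27, 9, 21, 17, 21, 11, 10, 29, 37]
arr[5]=11 <= 37: swap with position 5, array becomes [27, 9, 21, 17, 21, 11, 10, 29, 37]
arr[6]=10 <= 37: swap with position 6, array becomes [27, 9, 21, 17, 21, 11, 10, 29, 37]
arr[7]=29 <= 37: swap with position 7, array becomes [27, 9, 21, 17, 21, 11, 10, 29, 37]

Place pivot at position 8: [27, 9, 21, 17, 21, 11, 10, 29, 37]
Pivot position: 8

After partitioning with pivot 37, the array becomes [27, 9, 21, 17, 21, 11, 10, 29, 37]. The pivot is placed at index 8. All elements to the left of the pivot are <= 37, and all elements to the right are > 37.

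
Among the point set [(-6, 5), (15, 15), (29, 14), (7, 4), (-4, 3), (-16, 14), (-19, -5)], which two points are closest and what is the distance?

Computing all pairwise distances among 7 points:

d((-6, 5), (15, 15)) = 23.2594
d((-6, 5), (29, 14)) = 36.1386
d((-6, 5), (7, 4)) = 13.0384
d((-6, 5), (-4, 3)) = 2.8284 <-- minimum
d((-6, 5), (-16, 14)) = 13.4536
d((-6, 5), (-19, -5)) = 16.4012
d((15, 15), (29, 14)) = 14.0357
d((15, 15), (7, 4)) = 13.6015
d((15, 15), (-4, 3)) = 22.4722
d((15, 15), (-16, 14)) = 31.0161
d((15, 15), (-19, -5)) = 39.4462
d((29, 14), (7, 4)) = 24.1661
d((29, 14), (-4, 3)) = 34.7851
d((29, 14), (-16, 14)) = 45.0
d((29, 14), (-19, -5)) = 51.6236
d((7, 4), (-4, 3)) = 11.0454
d((7, 4), (-16, 14)) = 25.0799
d((7, 4), (-19, -5)) = 27.5136
d((-4, 3), (-16, 14)) = 16.2788
d((-4, 3), (-19, -5)) = 17.0
d((-16, 14), (-19, -5)) = 19.2354

Closest pair: (-6, 5) and (-4, 3) with distance 2.8284

The closest pair is (-6, 5) and (-4, 3) with Euclidean distance 2.8284. For 7 points, brute-force pairwise comparison is shown above. For large n, the divide-and-conquer algorithm (sort by x, recurse on halves, check the dividing strip) achieves O(n log n).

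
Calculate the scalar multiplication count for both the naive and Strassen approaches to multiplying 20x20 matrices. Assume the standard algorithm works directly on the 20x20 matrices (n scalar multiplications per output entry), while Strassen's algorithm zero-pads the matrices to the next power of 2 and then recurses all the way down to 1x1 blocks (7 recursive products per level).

Matrix multiplication for 20x20 matrices:

Strassen's algorithm requires power-of-2 dimensions. Pad 20x20 to 32x32 (next power of 2).

Standard algorithm: 20^3 = 8000 multiplications
Strassen's algorithm: 7^(log2(32)) = 7^5 = 16807 multiplications
Difference: 8000 - 16807 = -8807 (Strassen uses MORE here due to padding overhead — for small or just-over-power-of-2 n, padding can outweigh the per-level savings)

Standard: 8000 multiplications (20^3). Strassen: 16807 multiplications (7^5, after padding to 32x32). Strassen reduces 8 recursive multiplications to 7 at each level.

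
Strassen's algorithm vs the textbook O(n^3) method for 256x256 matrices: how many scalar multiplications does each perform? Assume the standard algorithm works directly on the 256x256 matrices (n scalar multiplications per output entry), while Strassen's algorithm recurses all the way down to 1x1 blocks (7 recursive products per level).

Matrix multiplication for 256x256 matrices:

Standard algorithm: 256^3 = 16777216 multiplications
Strassen's algorithm: 7^(log2(256)) = 7^8 = 5764801 multiplications
Savings: 16777216 - 5764801 = 11012415 multiplications

Standard: 16777216 multiplications (256^3). Strassen: 5764801 multiplications (7^8). Strassen reduces 8 recursive multiplications to 7 at each level.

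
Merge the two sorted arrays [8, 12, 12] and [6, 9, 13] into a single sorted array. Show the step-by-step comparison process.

Merging process:

Compare 8 vs 6: take 6 from right. Merged: [6]
Compare 8 vs 9: take 8 from left. Merged: [6, 8]
Compare 12 vs 9: take 9 from right. Merged: [6, 8, 9]
Compare 12 vs 13: take 12 from left. Merged: [6, 8, 9, 12]
Compare 12 vs 13: take 12 from left. Merged: [6, 8, 9, 12, 12]
Append remaining from right: [13]. Merged: [6, 8, 9, 12, 12, 13]

Final merged array: [6, 8, 9, 12, 12, 13]
Total comparisons: 5

The merged array is [6, 8, 9, 12, 12, 13], requiring 5 comparisons. The merge step runs in O(n) time where n is the total number of elements.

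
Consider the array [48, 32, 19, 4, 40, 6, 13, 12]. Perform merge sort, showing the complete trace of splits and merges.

Merge sort trace:

Split: [48, 32, 19, 4, 40, 6, 13, 12] -> [48, 32, 19, 4] and [40, 6, 13, 12]
  Split: [48, 32, 19, 4] -> [48, 32] and [19, 4]
    Split: [48, 32] -> [48] and [32]
    Merge: [48] + [32] -> [32, 48]
    Split: [19, 4] -> [19] and [4]
    Merge: [19] + [4] -> [4, 19]
  Merge: [32, 48] + [4, 19] -> [4, 19, 32, 48]
  Split: [40, 6, 13, 12] -> [40, 6] and [13, 12]
    Split: [40, 6] -> [40] and [6]
    Merge: [40] + [6] -> [6, 40]
    Split: [13, 12] -> [13] and [12]
    Merge: [13] + [12] -> [12, 13]
  Merge: [6, 40] + [12, 13] -> [6, 12, 13, 40]
Merge: [4, 19, 32, 48] + [6, 12, 13, 40] -> [4, 6, 12, 13, 19, 32, 40, 48]

Final sorted array: [4, 6, 12, 13, 19, 32, 40, 48]

The merge sort proceeds by recursively splitting the array and merging sorted halves.
After all merges, the sorted array is [4, 6, 12, 13, 19, 32, 40, 48].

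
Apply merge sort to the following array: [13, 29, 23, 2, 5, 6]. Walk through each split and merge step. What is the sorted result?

Merge sort trace:

Split: [13, 29, 23, 2, 5, 6] -> [13, 29, 23] and [2, 5, 6]
  Split: [13, 29, 23] -> [13] and [29, 23]
    Split: [29, 23] -> [29] and [23]
    Merge: [29] + [23] -> [23, 29]
  Merge: [13] + [23, 29] -> [13, 23, 29]
  Split: [2, 5, 6] -> [2] and [5, 6]
    Split: [5, 6] -> [5] and [6]
    Merge: [5] + [6] -> [5, 6]
  Merge: [2] + [5, 6] -> [2, 5, 6]
Merge: [13, 23, 29] + [2, 5, 6] -> [2, 5, 6, 13, 23, 29]

Final sorted array: [2, 5, 6, 13, 23, 29]

The merge sort proceeds by recursively splitting the array and merging sorted halves.
After all merges, the sorted array is [2, 5, 6, 13, 23, 29].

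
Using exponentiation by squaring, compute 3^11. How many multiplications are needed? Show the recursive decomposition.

Computing 3^11 by squaring (build up from 3^1; each line after the first costs one multiplication):

3^1 = 3
3^2 = (3^1)^2 = 3^2 = 9
3^4 = (3^2)^2 = 9^2 = 81
3^5 = 3 * 3^4 = 3 * 81 = 243
3^10 = (3^5)^2 = 243^2 = 59049
3^11 = 3 * 3^10 = 3 * 59049 = 177147

Result: 177147
Multiplications needed: 5 (5 lines after 3^1)

3^11 = 177147. Using exponentiation by squaring, this requires 5 multiplications. The key idea: if the exponent is even, square the half-power; if odd, multiply by the base once.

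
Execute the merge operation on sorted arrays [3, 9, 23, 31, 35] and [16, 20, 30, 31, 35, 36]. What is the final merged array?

Merging process:

Compare 3 vs 16: take 3 from left. Merged: [3]
Compare 9 vs 16: take 9 from left. Merged: [3, 9]
Compare 23 vs 16: take 16 from right. Merged: [3, 9, 16]
Compare 23 vs 20: take 20 from right. Merged: [3, 9, 16, 20]
Compare 23 vs 30: take 23 from left. Merged: [3, 9, 16, 20, 23]
Compare 31 vs 30: take 30 from right. Merged: [3, 9, 16, 20, 23, 30]
Compare 31 vs 31: take 31 from left. Merged: [3, 9, 16, 20, 23, 30, 31]
Compare 35 vs 31: take 31 from right. Merged: [3, 9, 16, 20, 23, 30, 31, 31]
Compare 35 vs 35: take 35 from left. Merged: [3, 9, 16, 20, 23, 30, 31, 31, 35]
Append remaining from right: [35, 36]. Merged: [3, 9, 16, 20, 23, 30, 31, 31, 35, 35, 36]

Final merged array: [3, 9, 16, 20, 23, 30, 31, 31, 35, 35, 36]
Total comparisons: 9

The merged array is [3, 9, 16, 20, 23, 30, 31, 31, 35, 35, 36], requiring 9 comparisons. The merge step runs in O(n) time where n is the total number of elements.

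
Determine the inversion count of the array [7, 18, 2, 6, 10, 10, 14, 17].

Finding inversions in [7, 18, 2, 6, 10, 10, 14, 17]:

(0, 2): arr[0]=7 > arr[2]=2
(0, 3): arr[0]=7 > arr[3]=6
(1, 2): arr[1]=18 > arr[2]=2
(1, 3): arr[1]=18 > arr[3]=6
(1, 4): arr[1]=18 > arr[4]=10
(1, 5): arr[1]=18 > arr[5]=10
(1, 6): arr[1]=18 > arr[6]=14
(1, 7): arr[1]=18 > arr[7]=17

Total inversions: 8

The array has 8 inversion(s): (0,2), (0,3), (1,2), (1,3), (1,4), (1,5), (1,6), (1,7). Each pair (i,j) satisfies i < j and arr[i] > arr[j].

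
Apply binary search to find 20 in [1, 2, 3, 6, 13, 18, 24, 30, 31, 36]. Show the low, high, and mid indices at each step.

Binary search for 20 in [1, 2, 3, 6, 13, 18, 24, 30, 31, 36]:

lo=0, hi=9, mid=4, arr[mid]=13 -> 13 < 20, search right half
lo=5, hi=9, mid=7, arr[mid]=30 -> 30 > 20, search left half
lo=5, hi=6, mid=5, arr[mid]=18 -> 18 < 20, search right half
lo=6, hi=6, mid=6, arr[mid]=24 -> 24 > 20, search left half
lo=6 > hi=5, target 20 not found

Binary search determines that 20 is not in the array after 4 comparisons. The search space was exhausted without finding the target.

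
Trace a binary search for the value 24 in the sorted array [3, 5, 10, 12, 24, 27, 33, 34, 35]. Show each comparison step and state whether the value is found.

Binary search for 24 in [3, 5, 10, 12, 24, 27, 33, 34, 35]:

lo=0, hi=8, mid=4, arr[mid]=24 -> Found target at index 4!

Binary search finds 24 at index 4 after 1 comparisons. The search repeatedly halves the search space by comparing with the middle element.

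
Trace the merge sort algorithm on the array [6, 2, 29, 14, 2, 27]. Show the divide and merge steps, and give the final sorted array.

Merge sort trace:

Split: [6, 2, 29, 14, 2, 27] -> [6, 2, 29] and [14, 2, 27]
  Split: [6, 2, 29] -> [6] and [2, 29]
    Split: [2, 29] -> [2] and [29]
    Merge: [2] + [29] -> [2, 29]
  Merge: [6] + [2, 29] -> [2, 6, 29]
  Split: [14, 2, 27] -> [14] and [2, 27]
    Split: [2, 27] -> [2] and [27]
    Merge: [2] + [27] -> [2, 27]
  Merge: [14] + [2, 27] -> [2, 14, 27]
Merge: [2, 6, 29] + [2, 14, 27] -> [2, 2, 6, 14, 27, 29]

Final sorted array: [2, 2, 6, 14, 27, 29]

The merge sort proceeds by recursively splitting the array and merging sorted halves.
After all merges, the sorted array is [2, 2, 6, 14, 27, 29].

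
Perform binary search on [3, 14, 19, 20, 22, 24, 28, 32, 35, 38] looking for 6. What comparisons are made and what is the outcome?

Binary search for 6 in [3, 14, 19, 20, 22, 24, 28, 32, 35, 38]:

lo=0, hi=9, mid=4, arr[mid]=22 -> 22 > 6, search left half
lo=0, hi=3, mid=1, arr[mid]=14 -> 14 > 6, search left half
lo=0, hi=0, mid=0, arr[mid]=3 -> 3 < 6, search right half
lo=1 > hi=0, target 6 not found

Binary search determines that 6 is not in the array after 3 comparisons. The search space was exhausted without finding the target.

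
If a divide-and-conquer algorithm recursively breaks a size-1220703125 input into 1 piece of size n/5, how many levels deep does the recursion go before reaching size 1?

For divide and conquer with division factor 5:

Problem sizes at each level:
Level 0: 1220703125
Level 1: 244140625
Level 2: 48828125
Level 3: 9765625
Level 4: 1953125
Level 5: 390625
Level 6: 78125
Level 7: 15625
Level 8: 3125
Level 9: 625
Level 10: 125
Level 11: 25
Level 12: 5
Level 13: 1

The root is level 0 and the size-1 base case is level 13 (the tree spans levels 0 through 13, i.e. 14 levels counting the root), so the depth is the number of divisions: log_5(1220703125) = 13

The recursion tree depth is log_5(1220703125) = 13. At each level, the problem size is divided by 5, so it takes 13 divisions to reduce to a base case of size 1. The algorithm makes 1 recursive call at each level.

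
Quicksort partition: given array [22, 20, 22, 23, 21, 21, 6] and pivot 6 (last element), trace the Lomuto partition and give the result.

Lomuto partition with pivot = 6:

Initial array: [22, 20, 22, 23, 21, 21, 6]

arr[0]=22 > 6: no swap
arr[1]=20 > 6: no swap
arr[2]=22 > 6: no swap
arr[3]=23 > 6: no swap
arr[4]=21 > 6: no swap
arr[5]=21 > 6: no swap

Place pivot at position 0: [6, 20, 22, 23, 21, 21, 22]
Pivot position: 0

After partitioning with pivot 6, the array becomes [6, 20, 22, 23, 21, 21, 22]. The pivot is placed at index 0. All elements to the left of the pivot are <= 6, and all elements to the right are > 6.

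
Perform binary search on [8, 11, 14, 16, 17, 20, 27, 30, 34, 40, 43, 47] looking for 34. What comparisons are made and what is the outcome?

Binary search for 34 in [8, 11, 14, 16, 17, 20, 27, 30, 34, 40, 43, 47]:

lo=0, hi=11, mid=5, arr[mid]=20 -> 20 < 34, search right half
lo=6, hi=11, mid=8, arr[mid]=34 -> Found target at index 8!

Binary search finds 34 at index 8 after 2 comparisons. The search repeatedly halves the search space by comparing with the middle element.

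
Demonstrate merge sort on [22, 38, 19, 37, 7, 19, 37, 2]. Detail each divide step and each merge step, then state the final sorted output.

Merge sort trace:

Split: [22, 38, 19, 37, 7, 19, 37, 2] -> [22, 38, 19, 37] and [7, 19, 37, 2]
  Split: [22, 38, 19, 37] -> [22, 38] and [19, 37]
    Split: [22, 38] -> [22] and [38]
    Merge: [22] + [38] -> [22, 38]
    Split: [19, 37] -> [19] and [37]
    Merge: [19] + [37] -> [19, 37]
  Merge: [22, 38] + [19, 37] -> [19, 22, 37, 38]
  Split: [7, 19, 37, 2] -> [7, 19] and [37, 2]
    Split: [7, 19] -> [7] and [19]
    Merge: [7] + [19] -> [7, 19]
    Split: [37, 2] -> [37] and [2]
    Merge: [37] + [2] -> [2, 37]
  Merge: [7, 19] + [2, 37] -> [2, 7, 19, 37]
Merge: [19, 22, 37, 38] + [2, 7, 19, 37] -> [2, 7, 19, 19, 22, 37, 37, 38]

Final sorted array: [2, 7, 19, 19, 22, 37, 37, 38]

The merge sort proceeds by recursively splitting the array and merging sorted halves.
After all merges, the sorted array is [2, 7, 19, 19, 22, 37, 37, 38].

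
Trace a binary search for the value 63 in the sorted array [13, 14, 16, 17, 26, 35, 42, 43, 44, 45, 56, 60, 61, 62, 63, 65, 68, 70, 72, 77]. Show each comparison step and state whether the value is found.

Binary search for 63 in [13, 14, 16, 17, 26, 35, 42, 43, 44, 45, 56, 60, 61, 62, 63, 65, 68, 70, 72, 77]:

lo=0, hi=19, mid=9, arr[mid]=45 -> 45 < 63, search right half
lo=10, hi=19, mid=14, arr[mid]=63 -> Found target at index 14!

Binary search finds 63 at index 14 after 2 comparisons. The search repeatedly halves the search space by comparing with the middle element.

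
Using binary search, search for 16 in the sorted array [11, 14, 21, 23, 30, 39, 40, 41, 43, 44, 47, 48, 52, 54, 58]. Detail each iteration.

Binary search for 16 in [11, 14, 21, 23, 30, 39, 40, 41, 43, 44, 47, 48, 52, 54, 58]:

lo=0, hi=14, mid=7, arr[mid]=41 -> 41 > 16, search left half
lo=0, hi=6, mid=3, arr[mid]=23 -> 23 > 16, search left half
lo=0, hi=2, mid=1, arr[mid]=14 -> 14 < 16, search right half
lo=2, hi=2, mid=2, arr[mid]=21 -> 21 > 16, search left half
lo=2 > hi=1, target 16 not found

Binary search determines that 16 is not in the array after 4 comparisons. The search space was exhausted without finding the target.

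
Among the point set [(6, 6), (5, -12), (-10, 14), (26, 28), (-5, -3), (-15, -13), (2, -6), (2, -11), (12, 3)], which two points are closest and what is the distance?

Computing all pairwise distances among 9 points:

d((6, 6), (5, -12)) = 18.0278
d((6, 6), (-10, 14)) = 17.8885
d((6, 6), (26, 28)) = 29.7321
d((6, 6), (-5, -3)) = 14.2127
d((6, 6), (-15, -13)) = 28.3196
d((6, 6), (2, -6)) = 12.6491
d((6, 6), (2, -11)) = 17.4642
d((6, 6), (12, 3)) = 6.7082
d((5, -12), (-10, 14)) = 30.0167
d((5, -12), (26, 28)) = 45.1774
d((5, -12), (-5, -3)) = 13.4536
d((5, -12), (-15, -13)) = 20.025
d((5, -12), (2, -6)) = 6.7082
d((5, -12), (2, -11)) = 3.1623 <-- minimum
d((5, -12), (12, 3)) = 16.5529
d((-10, 14), (26, 28)) = 38.6264
d((-10, 14), (-5, -3)) = 17.72
d((-10, 14), (-15, -13)) = 27.4591
d((-10, 14), (2, -6)) = 23.3238
d((-10, 14), (2, -11)) = 27.7308
d((-10, 14), (12, 3)) = 24.5967
d((26, 28), (-5, -3)) = 43.8406
d((26, 28), (-15, -13)) = 57.9828
d((26, 28), (2, -6)) = 41.6173
d((26, 28), (2, -11)) = 45.793
d((26, 28), (12, 3)) = 28.6531
d((-5, -3), (-15, -13)) = 14.1421
d((-5, -3), (2, -6)) = 7.6158
d((-5, -3), (2, -11)) = 10.6301
d((-5, -3), (12, 3)) = 18.0278
d((-15, -13), (2, -6)) = 18.3848
d((-15, -13), (2, -11)) = 17.1172
d((-15, -13), (12, 3)) = 31.3847
d((2, -6), (2, -11)) = 5.0
d((2, -6), (12, 3)) = 13.4536
d((2, -11), (12, 3)) = 17.2047

Closest pair: (5, -12) and (2, -11) with distance 3.1623

The closest pair is (5, -12) and (2, -11) with Euclidean distance 3.1623. For 9 points, brute-force pairwise comparison is shown above. For large n, the divide-and-conquer algorithm (sort by x, recurse on halves, check the dividing strip) achieves O(n log n).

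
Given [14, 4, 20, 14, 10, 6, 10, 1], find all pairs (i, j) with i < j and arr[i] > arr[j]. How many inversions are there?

Finding inversions in [14, 4, 20, 14, 10, 6, 10, 1]:

(0, 1): arr[0]=14 > arr[1]=4
(0, 4): arr[0]=14 > arr[4]=10
(0, 5): arr[0]=14 > arr[5]=6
(0, 6): arr[0]=14 > arr[6]=10
(0, 7): arr[0]=14 > arr[7]=1
(1, 7): arr[1]=4 > arr[7]=1
(2, 3): arr[2]=20 > arr[3]=14
(2, 4): arr[2]=20 > arr[4]=10
(2, 5): arr[2]=20 > arr[5]=6
(2, 6): arr[2]=20 > arr[6]=10
(2, 7): arr[2]=20 > arr[7]=1
(3, 4): arr[3]=14 > arr[4]=10
(3, 5): arr[3]=14 > arr[5]=6
(3, 6): arr[3]=14 > arr[6]=10
(3, 7): arr[3]=14 > arr[7]=1
(4, 5): arr[4]=10 > arr[5]=6
(4, 7): arr[4]=10 > arr[7]=1
(5, 7): arr[5]=6 > arr[7]=1
(6, 7): arr[6]=10 > arr[7]=1

Total inversions: 19

The array has 19 inversion(s): (0,1), (0,4), (0,5), (0,6), (0,7), (1,7), (2,3), (2,4), (2,5), (2,6), (2,7), (3,4), (3,5), (3,6), (3,7), (4,5), (4,7), (5,7), (6,7). Each pair (i,j) satisfies i < j and arr[i] > arr[j].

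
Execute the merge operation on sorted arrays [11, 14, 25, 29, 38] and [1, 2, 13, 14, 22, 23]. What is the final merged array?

Merging process:

Compare 11 vs 1: take 1 from right. Merged: [1]
Compare 11 vs 2: take 2 from right. Merged: [1, 2]
Compare 11 vs 13: take 11 from left. Merged: [1, 2, 11]
Compare 14 vs 13: take 13 from right. Merged: [1, 2, 11, 13]
Compare 14 vs 14: take 14 from left. Merged: [1, 2, 11, 13, 14]
Compare 25 vs 14: take 14 from right. Merged: [1, 2, 11, 13, 14, 14]
Compare 25 vs 22: take 22 from right. Merged: [1, 2, 11, 13, 14, 14, 22]
Compare 25 vs 23: take 23 from right. Merged: [1, 2, 11, 13, 14, 14, 22, 23]
Append remaining from left: [25, 29, 38]. Merged: [1, 2, 11, 13, 14, 14, 22, 23, 25, 29, 38]

Final merged array: [1, 2, 11, 13, 14, 14, 22, 23, 25, 29, 38]
Total comparisons: 8

The merged array is [1, 2, 11, 13, 14, 14, 22, 23, 25, 29, 38], requiring 8 comparisons. The merge step runs in O(n) time where n is the total number of elements.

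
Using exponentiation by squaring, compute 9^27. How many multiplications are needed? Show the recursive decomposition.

Computing 9^27 by squaring (build up from 9^1; each line after the first costs one multiplication):

9^1 = 9
9^2 = (9^1)^2 = 9^2 = 81
9^3 = 9 * 9^2 = 9 * 81 = 729
9^6 = (9^3)^2 = 729^2 = 531441
9^12 = (9^6)^2 = 531441^2 = 282429536481
9^13 = 9 * 9^12 = 9 * 282429536481 = 2541865828329
9^26 = (9^13)^2 = 2541865828329^2 = 6461081889226673298932241
9^27 = 9 * 9^26 = 9 * 6461081889226673298932241 = 58149737003040059690390169

Result: 58149737003040059690390169
Multiplications needed: 7 (7 lines after 9^1)

9^27 = 58149737003040059690390169. Using exponentiation by squaring, this requires 7 multiplications. The key idea: if the exponent is even, square the half-power; if odd, multiply by the base once.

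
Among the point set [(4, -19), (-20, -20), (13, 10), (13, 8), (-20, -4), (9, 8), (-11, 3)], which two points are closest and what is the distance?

Computing all pairwise distances among 7 points:

d((4, -19), (-20, -20)) = 24.0208
d((4, -19), (13, 10)) = 30.3645
d((4, -19), (13, 8)) = 28.4605
d((4, -19), (-20, -4)) = 28.3019
d((4, -19), (9, 8)) = 27.4591
d((4, -19), (-11, 3)) = 26.6271
d((-20, -20), (13, 10)) = 44.5982
d((-20, -20), (13, 8)) = 43.2782
d((-20, -20), (-20, -4)) = 16.0
d((-20, -20), (9, 8)) = 40.3113
d((-20, -20), (-11, 3)) = 24.6982
d((13, 10), (13, 8)) = 2.0 <-- minimum
d((13, 10), (-20, -4)) = 35.8469
d((13, 10), (9, 8)) = 4.4721
d((13, 10), (-11, 3)) = 25.0
d((13, 8), (-20, -4)) = 35.1141
d((13, 8), (9, 8)) = 4.0
d((13, 8), (-11, 3)) = 24.5153
d((-20, -4), (9, 8)) = 31.3847
d((-20, -4), (-11, 3)) = 11.4018
d((9, 8), (-11, 3)) = 20.6155

Closest pair: (13, 10) and (13, 8) with distance 2.0

The closest pair is (13, 10) and (13, 8) with Euclidean distance 2.0. For 7 points, brute-force pairwise comparison is shown above. For large n, the divide-and-conquer algorithm (sort by x, recurse on halves, check the dividing strip) achieves O(n log n).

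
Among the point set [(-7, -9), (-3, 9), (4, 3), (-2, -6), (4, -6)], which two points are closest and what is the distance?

Computing all pairwise distances among 5 points:

d((-7, -9), (-3, 9)) = 18.4391
d((-7, -9), (4, 3)) = 16.2788
d((-7, -9), (-2, -6)) = 5.831 <-- minimum
d((-7, -9), (4, -6)) = 11.4018
d((-3, 9), (4, 3)) = 9.2195
d((-3, 9), (-2, -6)) = 15.0333
d((-3, 9), (4, -6)) = 16.5529
d((4, 3), (-2, -6)) = 10.8167
d((4, 3), (4, -6)) = 9.0
d((-2, -6), (4, -6)) = 6.0

Closest pair: (-7, -9) and (-2, -6) with distance 5.831

The closest pair is (-7, -9) and (-2, -6) with Euclidean distance 5.831. For 5 points, brute-force pairwise comparison is shown above. For large n, the divide-and-conquer algorithm (sort by x, recurse on halves, check the dividing strip) achieves O(n log n).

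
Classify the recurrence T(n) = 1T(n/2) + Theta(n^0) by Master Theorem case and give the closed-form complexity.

Master Theorem for T(n) = 1T(n/2) + O(n^0):

a = 1, b = 2, c = 0
log_b(a) = log_2(1) = 0.0000

Case 2: c = 0 = log_2(1) = 0.0000
T(n) = O(n^0 log n) = O(log n)

For T(n) = 1T(n/2) + O(n^0): log_2(1) = 0.0000. This is Case 2 of the Master Theorem (c = log_b(a), equal work at all levels), giving O(log n).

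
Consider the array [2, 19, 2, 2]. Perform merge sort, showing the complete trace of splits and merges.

Merge sort trace:

Split: [2, 19, 2, 2] -> [2, 19] and [2, 2]
  Split: [2, 19] -> [2] and [19]
  Merge: [2] + [19] -> [2, 19]
  Split: [2, 2] -> [2] and [2]
  Merge: [2] + [2] -> [2, 2]
Merge: [2, 19] + [2, 2] -> [2, 2, 2, 19]

Final sorted array: [2, 2, 2, 19]

The merge sort proceeds by recursively splitting the array and merging sorted halves.
After all merges, the sorted array is [2, 2, 2, 19].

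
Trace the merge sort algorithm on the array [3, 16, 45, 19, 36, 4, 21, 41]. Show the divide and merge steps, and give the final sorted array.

Merge sort trace:

Split: [3, 16, 45, 19, 36, 4, 21, 41] -> [3, 16, 45, 19] and [36, 4, 21, 41]
  Split: [3, 16, 45, 19] -> [3, 16] and [45, 19]
    Split: [3, 16] -> [3] and [16]
    Merge: [3] + [16] -> [3, 16]
    Split: [45, 19] -> [45] and [19]
    Merge: [45] + [19] -> [19, 45]
  Merge: [3, 16] + [19, 45] -> [3, 16, 19, 45]
  Split: [36, 4, 21, 41] -> [36, 4] and [21, 41]
    Split: [36, 4] -> [36] and [4]
    Merge: [36] + [4] -> [4, 36]
    Split: [21, 41] -> [21] and [41]
    Merge: [21] + [41] -> [21, 41]
  Merge: [4, 36] + [21, 41] -> [4, 21, 36, 41]
Merge: [3, 16, 19, 45] + [4, 21, 36, 41] -> [3, 4, 16, 19, 21, 36, 41, 45]

Final sorted array: [3, 4, 16, 19, 21, 36, 41, 45]

The merge sort proceeds by recursively splitting the array and merging sorted halves.
After all merges, the sorted array is [3, 4, 16, 19, 21, 36, 41, 45].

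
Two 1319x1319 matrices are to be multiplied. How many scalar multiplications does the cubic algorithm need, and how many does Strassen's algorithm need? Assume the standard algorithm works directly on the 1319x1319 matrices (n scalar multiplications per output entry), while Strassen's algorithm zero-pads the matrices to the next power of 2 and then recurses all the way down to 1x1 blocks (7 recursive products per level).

Matrix multiplication for 1319x1319 matrices:

Strassen's algorithm requires power-of-2 dimensions. Pad 1319x1319 to 2048x2048 (next power of 2).

Standard algorithm: 1319^3 = 2294744759 multiplications
Strassen's algorithm: 7^(log2(2048)) = 7^11 = 1977326743 multiplications
Savings: 2294744759 - 1977326743 = 317418016 multiplications

Standard: 2294744759 multiplications (1319^3). Strassen: 1977326743 multiplications (7^11, after padding to 2048x2048). Strassen reduces 8 recursive multiplications to 7 at each level.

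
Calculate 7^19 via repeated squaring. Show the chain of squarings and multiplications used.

Computing 7^19 by squaring (build up from 7^1; each line after the first costs one multiplication):

7^1 = 7
7^2 = (7^1)^2 = 7^2 = 49
7^4 = (7^2)^2 = 49^2 = 2401
7^8 = (7^4)^2 = 2401^2 = 5764801
7^9 = 7 * 7^8 = 7 * 5764801 = 40353607
7^18 = (7^9)^2 = 40353607^2 = 1628413597910449
7^19 = 7 * 7^18 = 7 * 1628413597910449 = 11398895185373143

Result: 11398895185373143
Multiplications needed: 6 (6 lines after 7^1)

7^19 = 11398895185373143. Using exponentiation by squaring, this requires 6 multiplications. The key idea: if the exponent is even, square the half-power; if odd, multiply by the base once.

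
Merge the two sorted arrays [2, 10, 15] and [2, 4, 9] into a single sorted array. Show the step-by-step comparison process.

Merging process:

Compare 2 vs 2: take 2 from left. Merged: [2]
Compare 10 vs 2: take 2 from right. Merged: [2, 2]
Compare 10 vs 4: take 4 from right. Merged: [2, 2, 4]
Compare 10 vs 9: take 9 from right. Merged: [2, 2, 4, 9]
Append remaining from left: [10, 15]. Merged: [2, 2, 4, 9, 10, 15]

Final merged array: [2, 2, 4, 9, 10, 15]
Total comparisons: 4

The merged array is [2, 2, 4, 9, 10, 15], requiring 4 comparisons. The merge step runs in O(n) time where n is the total number of elements.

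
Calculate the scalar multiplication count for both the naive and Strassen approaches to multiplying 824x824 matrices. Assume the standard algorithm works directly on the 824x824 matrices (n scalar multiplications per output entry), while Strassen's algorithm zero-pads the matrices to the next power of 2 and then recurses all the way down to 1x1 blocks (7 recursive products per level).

Matrix multiplication for 824x824 matrices:

Strassen's algorithm requires power-of-2 dimensions. Pad 824x824 to 1024x1024 (next power of 2).

Standard algorithm: 824^3 = 559476224 multiplications
Strassen's algorithm: 7^(log2(1024)) = 7^10 = 282475249 multiplications
Savings: 559476224 - 282475249 = 277000975 multiplications

Standard: 559476224 multiplications (824^3). Strassen: 282475249 multiplications (7^10, after padding to 1024x1024). Strassen reduces 8 recursive multiplications to 7 at each level.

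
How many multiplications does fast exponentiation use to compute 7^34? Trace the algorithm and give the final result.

Computing 7^34 by squaring (build up from 7^1; each line after the first costs one multiplication):

7^1 = 7
7^2 = (7^1)^2 = 7^2 = 49
7^4 = (7^2)^2 = 49^2 = 2401
7^8 = (7^4)^2 = 2401^2 = 5764801
7^16 = (7^8)^2 = 5764801^2 = 33232930569601
7^17 = 7 * 7^16 = 7 * 33232930569601 = 232630513987207
7^34 = (7^17)^2 = 232630513987207^2 = 54116956037952111668959660849

Result: 54116956037952111668959660849
Multiplications needed: 6 (6 lines after 7^1)

7^34 = 54116956037952111668959660849. Using exponentiation by squaring, this requires 6 multiplications. The key idea: if the exponent is even, square the half-power; if odd, multiply by the base once.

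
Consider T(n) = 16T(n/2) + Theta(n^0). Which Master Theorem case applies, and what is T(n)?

Master Theorem for T(n) = 16T(n/2) + O(n^0):

a = 16, b = 2, c = 0
log_b(a) = log_2(16) = 4.0000

Case 1: c = 0 < log_2(16) = 4.0000
T(n) = O(n^(log_2 16)) = O(n^4)

For T(n) = 16T(n/2) + O(n^0): log_2(16) = 4.0000. This is Case 1 of the Master Theorem (c < log_b(a), work dominated by leaves), giving O(n^4).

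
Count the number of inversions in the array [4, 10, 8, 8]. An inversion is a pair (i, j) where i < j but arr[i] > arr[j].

Finding inversions in [4, 10, 8, 8]:

(1, 2): arr[1]=10 > arr[2]=8
(1, 3): arr[1]=10 > arr[3]=8

Total inversions: 2

The array has 2 inversion(s): (1,2), (1,3). Each pair (i,j) satisfies i < j and arr[i] > arr[j].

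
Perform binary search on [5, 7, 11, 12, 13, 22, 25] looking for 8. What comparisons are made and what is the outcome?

Binary search for 8 in [5, 7, 11, 12, 13, 22, 25]:

lo=0, hi=6, mid=3, arr[mid]=12 -> 12 > 8, search left half
lo=0, hi=2, mid=1, arr[mid]=7 -> 7 < 8, search right half
lo=2, hi=2, mid=2, arr[mid]=11 -> 11 > 8, search left half
lo=2 > hi=1, target 8 not found

Binary search determines that 8 is not in the array after 3 comparisons. The search space was exhausted without finding the target.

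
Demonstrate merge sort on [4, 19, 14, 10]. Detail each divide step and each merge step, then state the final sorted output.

Merge sort trace:

Split: [4, 19, 14, 10] -> [4, 19] and [14, 10]
  Split: [4, 19] -> [4] and [19]
  Merge: [4] + [19] -> [4, 19]
  Split: [14, 10] -> [14] and [10]
  Merge: [14] + [10] -> [10, 14]
Merge: [4, 19] + [10, 14] -> [4, 10, 14, 19]

Final sorted array: [4, 10, 14, 19]

The merge sort proceeds by recursively splitting the array and merging sorted halves.
After all merges, the sorted array is [4, 10, 14, 19].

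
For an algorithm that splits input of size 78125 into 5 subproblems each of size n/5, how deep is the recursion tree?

For divide and conquer with division factor 5:

Problem sizes at each level:
Level 0: 78125
Level 1: 15625
Level 2: 3125
Level 3: 625
Level 4: 125
Level 5: 25
Level 6: 5
Level 7: 1

The root is level 0 and the size-1 base case is level 7 (the tree spans levels 0 through 7, i.e. 8 levels counting the root), so the depth is the number of divisions: log_5(78125) = 7

The recursion tree depth is log_5(78125) = 7. At each level, the problem size is divided by 5, so it takes 7 divisions to reduce to a base case of size 1. The algorithm makes 5 recursive calls at each level.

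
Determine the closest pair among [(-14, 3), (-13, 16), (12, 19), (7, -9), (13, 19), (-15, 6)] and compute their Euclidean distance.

Computing all pairwise distances among 6 points:

d((-14, 3), (-13, 16)) = 13.0384
d((-14, 3), (12, 19)) = 30.5287
d((-14, 3), (7, -9)) = 24.1868
d((-14, 3), (13, 19)) = 31.3847
d((-14, 3), (-15, 6)) = 3.1623
d((-13, 16), (12, 19)) = 25.1794
d((-13, 16), (7, -9)) = 32.0156
d((-13, 16), (13, 19)) = 26.1725
d((-13, 16), (-15, 6)) = 10.198
d((12, 19), (7, -9)) = 28.4429
d((12, 19), (13, 19)) = 1.0 <-- minimum
d((12, 19), (-15, 6)) = 29.9666
d((7, -9), (13, 19)) = 28.6356
d((7, -9), (-15, 6)) = 26.6271
d((13, 19), (-15, 6)) = 30.8707

Closest pair: (12, 19) and (13, 19) with distance 1.0

The closest pair is (12, 19) and (13, 19) with Euclidean distance 1.0. For 6 points, brute-force pairwise comparison is shown above. For large n, the divide-and-conquer algorithm (sort by x, recurse on halves, check the dividing strip) achieves O(n log n).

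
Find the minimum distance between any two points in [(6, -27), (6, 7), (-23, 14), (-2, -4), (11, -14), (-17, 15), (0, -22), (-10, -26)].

Computing all pairwise distances among 8 points:

d((6, -27), (6, 7)) = 34.0
d((6, -27), (-23, 14)) = 50.2195
d((6, -27), (-2, -4)) = 24.3516
d((6, -27), (11, -14)) = 13.9284
d((6, -27), (-17, 15)) = 47.8853
d((6, -27), (0, -22)) = 7.8102
d((6, -27), (-10, -26)) = 16.0312
d((6, 7), (-23, 14)) = 29.8329
d((6, 7), (-2, -4)) = 13.6015
d((6, 7), (11, -14)) = 21.587
d((6, 7), (-17, 15)) = 24.3516
d((6, 7), (0, -22)) = 29.6142
d((6, 7), (-10, -26)) = 36.6742
d((-23, 14), (-2, -4)) = 27.6586
d((-23, 14), (11, -14)) = 44.0454
d((-23, 14), (-17, 15)) = 6.0828 <-- minimum
d((-23, 14), (0, -22)) = 42.72
d((-23, 14), (-10, -26)) = 42.0595
d((-2, -4), (11, -14)) = 16.4012
d((-2, -4), (-17, 15)) = 24.2074
d((-2, -4), (0, -22)) = 18.1108
d((-2, -4), (-10, -26)) = 23.4094
d((11, -14), (-17, 15)) = 40.3113
d((11, -14), (0, -22)) = 13.6015
d((11, -14), (-10, -26)) = 24.1868
d((-17, 15), (0, -22)) = 40.7185
d((-17, 15), (-10, -26)) = 41.5933
d((0, -22), (-10, -26)) = 10.7703

Closest pair: (-23, 14) and (-17, 15) with distance 6.0828

The closest pair is (-23, 14) and (-17, 15) with Euclidean distance 6.0828. For 8 points, brute-force pairwise comparison is shown above. For large n, the divide-and-conquer algorithm (sort by x, recurse on halves, check the dividing strip) achieves O(n log n).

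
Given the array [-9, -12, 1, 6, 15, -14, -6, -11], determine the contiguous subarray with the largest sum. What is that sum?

Using Kadane's algorithm on [-9, -12, 1, 6, 15, -14, -6, -11]:

Scanning through the array:
Position 1 (value -12): max_ending_here = -12, max_so_far = -9
Position 2 (value 1): max_ending_here = 1, max_so_far = 1
Position 3 (value 6): max_ending_here = 7, max_so_far = 7
Position 4 (value 15): max_ending_here = 22, max_so_far = 22
Position 5 (value -14): max_ending_here = 8, max_so_far = 22
Position 6 (value -6): max_ending_here = 2, max_so_far = 22
Position 7 (value -11): max_ending_here = -9, max_so_far = 22

Maximum subarray: [1, 6, 15]
Maximum sum: 22

The maximum subarray is [1, 6, 15] with sum 22. This subarray runs from index 2 to index 4.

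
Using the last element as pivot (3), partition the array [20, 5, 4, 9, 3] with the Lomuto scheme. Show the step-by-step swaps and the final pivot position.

Lomuto partition with pivot = 3:

Initial array: [20, 5, 4, 9, 3]

arr[0]=20 > 3: no swap
arr[1]=5 > 3: no swap
arr[2]=4 > 3: no swap
arr[3]=9 > 3: no swap

Place pivot at position 0: [3, 5, 4, 9, 20]
Pivot position: 0

After partitioning with pivot 3, the array becomes [3, 5, 4, 9, 20]. The pivot is placed at index 0. All elements to the left of the pivot are <= 3, and all elements to the right are > 3.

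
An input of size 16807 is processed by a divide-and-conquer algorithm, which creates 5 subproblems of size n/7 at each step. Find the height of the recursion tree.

For divide and conquer with division factor 7:

Problem sizes at each level:
Level 0: 16807
Level 1: 2401
Level 2: 343
Level 3: 49
Level 4: 7
Level 5: 1

The root is level 0 and the size-1 base case is level 5 (the tree spans levels 0 through 5, i.e. 6 levels counting the root), so the depth is the number of divisions: log_7(16807) = 5

The recursion tree depth is log_7(16807) = 5. At each level, the problem size is divided by 7, so it takes 5 divisions to reduce to a base case of size 1. The algorithm makes 5 recursive calls at each level.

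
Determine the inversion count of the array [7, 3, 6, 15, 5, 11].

Finding inversions in [7, 3, 6, 15, 5, 11]:

(0, 1): arr[0]=7 > arr[1]=3
(0, 2): arr[0]=7 > arr[2]=6
(0, 4): arr[0]=7 > arr[4]=5
(2, 4): arr[2]=6 > arr[4]=5
(3, 4): arr[3]=15 > arr[4]=5
(3, 5): arr[3]=15 > arr[5]=11

Total inversions: 6

The array has 6 inversion(s): (0,1), (0,2), (0,4), (2,4), (3,4), (3,5). Each pair (i,j) satisfies i < j and arr[i] > arr[j].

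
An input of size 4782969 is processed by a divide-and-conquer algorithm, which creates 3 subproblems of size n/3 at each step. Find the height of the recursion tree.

For divide and conquer with division factor 3:

Problem sizes at each level:
Level 0: 4782969
Level 1: 1594323
Level 2: 531441
Level 3: 177147
Level 4: 59049
Level 5: 19683
Level 6: 6561
Level 7: 2187
Level 8: 729
Level 9: 243
Level 10: 81
Level 11: 27
Level 12: 9
Level 13: 3
Level 14: 1

The root is level 0 and the size-1 base case is level 14 (the tree spans levels 0 through 14, i.e. 15 levels counting the root), so the depth is the number of divisions: log_3(4782969) = 14

The recursion tree depth is log_3(4782969) = 14. At each level, the problem size is divided by 3, so it takes 14 divisions to reduce to a base case of size 1. The algorithm makes 3 recursive calls at each level.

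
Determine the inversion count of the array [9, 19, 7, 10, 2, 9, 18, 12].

Finding inversions in [9, 19, 7, 10, 2, 9, 18, 12]:

(0, 2): arr[0]=9 > arr[2]=7
(0, 4): arr[0]=9 > arr[4]=2
(1, 2): arr[1]=19 > arr[2]=7
(1, 3): arr[1]=19 > arr[3]=10
(1, 4): arr[1]=19 > arr[4]=2
(1, 5): arr[1]=19 > arr[5]=9
(1, 6): arr[1]=19 > arr[6]=18
(1, 7): arr[1]=19 > arr[7]=12
(2, 4): arr[2]=7 > arr[4]=2
(3, 4): arr[3]=10 > arr[4]=2
(3, 5): arr[3]=10 > arr[5]=9
(6, 7): arr[6]=18 > arr[7]=12

Total inversions: 12

The array has 12 inversion(s): (0,2), (0,4), (1,2), (1,3), (1,4), (1,5), (1,6), (1,7), (2,4), (3,4), (3,5), (6,7). Each pair (i,j) satisfies i < j and arr[i] > arr[j].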